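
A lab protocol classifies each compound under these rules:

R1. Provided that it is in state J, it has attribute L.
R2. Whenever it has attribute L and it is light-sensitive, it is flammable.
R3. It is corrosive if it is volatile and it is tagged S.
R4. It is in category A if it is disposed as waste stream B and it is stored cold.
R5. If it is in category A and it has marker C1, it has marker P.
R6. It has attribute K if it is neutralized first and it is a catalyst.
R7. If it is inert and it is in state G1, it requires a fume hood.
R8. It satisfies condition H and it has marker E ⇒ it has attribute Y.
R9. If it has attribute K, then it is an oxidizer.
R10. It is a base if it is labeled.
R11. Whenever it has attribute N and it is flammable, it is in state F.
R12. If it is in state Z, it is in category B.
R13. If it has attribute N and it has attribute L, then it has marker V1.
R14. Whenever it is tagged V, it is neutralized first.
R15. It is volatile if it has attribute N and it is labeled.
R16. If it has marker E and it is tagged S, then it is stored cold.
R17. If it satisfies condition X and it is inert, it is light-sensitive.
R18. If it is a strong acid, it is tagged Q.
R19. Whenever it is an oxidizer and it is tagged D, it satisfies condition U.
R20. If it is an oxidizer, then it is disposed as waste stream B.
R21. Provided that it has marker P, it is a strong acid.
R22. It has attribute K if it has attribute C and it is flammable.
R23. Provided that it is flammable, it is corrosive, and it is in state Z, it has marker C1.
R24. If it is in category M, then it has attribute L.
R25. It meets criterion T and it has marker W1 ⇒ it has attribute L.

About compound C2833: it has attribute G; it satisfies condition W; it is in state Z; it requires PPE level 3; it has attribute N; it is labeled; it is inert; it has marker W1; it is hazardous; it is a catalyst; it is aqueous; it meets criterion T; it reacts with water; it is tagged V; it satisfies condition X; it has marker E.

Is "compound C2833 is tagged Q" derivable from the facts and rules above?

No

Forward chaining from the given facts derives: is a base, is in category B, is neutralized first, is volatile, is light-sensitive, has attribute L, is flammable, has attribute K, is an oxidizer, is in state F, has marker V1, is disposed as waste stream B.
The only rule concluding "it is tagged Q" is R18, which needs "it is a strong acid"; that is never established.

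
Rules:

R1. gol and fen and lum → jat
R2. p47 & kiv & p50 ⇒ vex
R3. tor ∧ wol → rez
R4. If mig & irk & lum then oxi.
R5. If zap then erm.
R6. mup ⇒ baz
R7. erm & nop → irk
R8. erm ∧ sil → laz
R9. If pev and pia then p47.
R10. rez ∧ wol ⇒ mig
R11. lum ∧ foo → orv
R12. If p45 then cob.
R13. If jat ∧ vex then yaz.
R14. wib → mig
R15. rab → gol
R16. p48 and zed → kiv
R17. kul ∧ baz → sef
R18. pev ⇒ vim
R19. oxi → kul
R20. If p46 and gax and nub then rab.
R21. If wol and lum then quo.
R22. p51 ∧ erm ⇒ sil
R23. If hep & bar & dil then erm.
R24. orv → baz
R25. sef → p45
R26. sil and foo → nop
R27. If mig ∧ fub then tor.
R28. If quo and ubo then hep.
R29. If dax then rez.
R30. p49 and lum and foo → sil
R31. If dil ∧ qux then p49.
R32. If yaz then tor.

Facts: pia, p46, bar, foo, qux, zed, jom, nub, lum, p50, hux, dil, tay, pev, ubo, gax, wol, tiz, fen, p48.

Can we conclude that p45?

p47  (by R9: pev, pia)
orv  (by R11: lum, foo)
kiv  (by R16: p48, zed)
rab  (by R20: p46, gax, nub)
quo  (by R21: wol, lum)
baz  (by R24: orv)
hep  (by R28: quo, ubo)
p49  (by R31: dil, qux)
vex  (by R2: p47, kiv, p50)
gol  (by R15: rab)
erm  (by R23: hep, bar, dil)
sil  (by R30: p49, lum, foo)
jat  (by R1: gol, fen, lum)
yaz  (by R13: jat, vex)
nop  (by R26: sil, foo)
tor  (by R32: yaz)
rez  (by R3: tor, wol)
irk  (by R7: erm, nop)
mig  (by R10: rez, wol)
oxi  (by R4: mig, irk, lum)
kul  (by R19: oxi)
sef  (by R17: kul, baz)
p45  (by R25: sef)

Yes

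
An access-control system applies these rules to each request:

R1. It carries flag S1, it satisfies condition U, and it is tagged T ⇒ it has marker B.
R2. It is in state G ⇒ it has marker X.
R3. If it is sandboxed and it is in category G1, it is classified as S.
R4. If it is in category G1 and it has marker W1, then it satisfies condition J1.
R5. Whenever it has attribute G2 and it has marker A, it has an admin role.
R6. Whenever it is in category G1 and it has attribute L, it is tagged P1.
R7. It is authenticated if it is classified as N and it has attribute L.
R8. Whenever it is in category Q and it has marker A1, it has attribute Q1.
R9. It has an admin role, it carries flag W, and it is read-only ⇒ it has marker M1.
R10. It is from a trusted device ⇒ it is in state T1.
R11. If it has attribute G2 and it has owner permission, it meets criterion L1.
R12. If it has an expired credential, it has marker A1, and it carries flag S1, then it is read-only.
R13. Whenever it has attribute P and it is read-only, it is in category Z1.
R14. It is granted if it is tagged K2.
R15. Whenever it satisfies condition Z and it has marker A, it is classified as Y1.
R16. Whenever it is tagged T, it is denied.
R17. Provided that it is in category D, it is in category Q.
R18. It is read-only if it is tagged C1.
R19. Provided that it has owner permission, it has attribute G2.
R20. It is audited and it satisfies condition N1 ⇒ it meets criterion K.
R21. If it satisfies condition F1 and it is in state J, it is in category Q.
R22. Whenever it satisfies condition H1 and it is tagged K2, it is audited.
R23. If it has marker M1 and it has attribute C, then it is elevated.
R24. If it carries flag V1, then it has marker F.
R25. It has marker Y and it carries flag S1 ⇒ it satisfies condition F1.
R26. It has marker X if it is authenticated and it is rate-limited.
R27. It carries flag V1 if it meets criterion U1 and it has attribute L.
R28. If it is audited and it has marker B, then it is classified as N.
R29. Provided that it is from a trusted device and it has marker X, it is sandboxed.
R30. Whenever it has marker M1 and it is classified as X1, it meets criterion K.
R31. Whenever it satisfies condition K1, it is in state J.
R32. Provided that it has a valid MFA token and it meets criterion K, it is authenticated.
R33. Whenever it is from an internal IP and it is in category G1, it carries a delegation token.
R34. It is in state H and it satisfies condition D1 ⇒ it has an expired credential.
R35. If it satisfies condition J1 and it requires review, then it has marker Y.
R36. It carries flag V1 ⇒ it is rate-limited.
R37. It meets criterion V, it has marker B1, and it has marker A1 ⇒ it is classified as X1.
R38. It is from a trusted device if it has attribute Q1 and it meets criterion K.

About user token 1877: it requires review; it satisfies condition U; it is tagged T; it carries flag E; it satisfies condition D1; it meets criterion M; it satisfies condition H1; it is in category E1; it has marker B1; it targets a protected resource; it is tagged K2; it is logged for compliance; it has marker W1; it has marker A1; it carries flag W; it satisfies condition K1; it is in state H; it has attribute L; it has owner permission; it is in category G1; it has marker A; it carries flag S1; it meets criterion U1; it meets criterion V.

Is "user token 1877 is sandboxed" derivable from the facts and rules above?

Yes

By R1 (it carries flag S1, it satisfies condition U, it is tagged T): it has marker B.
By R4 (it is in category G1, it has marker W1): it satisfies condition J1.
By R19 (it has owner permission): it has attribute G2.
By R22 (it satisfies condition H1, it is tagged K2): it is audited.
By R27 (it meets criterion U1, it has attribute L): it carries flag V1.
By R28 (it is audited, it has marker B): it is classified as N.
By R31 (it satisfies condition K1): it is in state J.
By R34 (it is in state H, it satisfies condition D1): it has an expired credential.
By R35 (it satisfies condition J1, it requires review): it has marker Y.
By R36 (it carries flag V1): it is rate-limited.
By R37 (it meets criterion V, it has marker B1, it has marker A1): it is classified as X1.
By R5 (it has attribute G2, it has marker A): it has an admin role.
By R7 (it is classified as N, it has attribute L): it is authenticated.
By R12 (it has an expired credential, it has marker A1, it carries flag S1): it is read-only.
By R25 (it has marker Y, it carries flag S1): it satisfies condition F1.
By R26 (it is authenticated, it is rate-limited): it has marker X.
By R9 (it has an admin role, it carries flag W, it is read-only): it has marker M1.
By R21 (it satisfies condition F1, it is in state J): it is in category Q.
By R30 (it has marker M1, it is classified as X1): it meets criterion K.
By R8 (it is in category Q, it has marker A1): it has attribute Q1.
By R38 (it has attribute Q1, it meets criterion K): it is from a trusted device.
By R29 (it is from a trusted device, it has marker X): it is sandboxed.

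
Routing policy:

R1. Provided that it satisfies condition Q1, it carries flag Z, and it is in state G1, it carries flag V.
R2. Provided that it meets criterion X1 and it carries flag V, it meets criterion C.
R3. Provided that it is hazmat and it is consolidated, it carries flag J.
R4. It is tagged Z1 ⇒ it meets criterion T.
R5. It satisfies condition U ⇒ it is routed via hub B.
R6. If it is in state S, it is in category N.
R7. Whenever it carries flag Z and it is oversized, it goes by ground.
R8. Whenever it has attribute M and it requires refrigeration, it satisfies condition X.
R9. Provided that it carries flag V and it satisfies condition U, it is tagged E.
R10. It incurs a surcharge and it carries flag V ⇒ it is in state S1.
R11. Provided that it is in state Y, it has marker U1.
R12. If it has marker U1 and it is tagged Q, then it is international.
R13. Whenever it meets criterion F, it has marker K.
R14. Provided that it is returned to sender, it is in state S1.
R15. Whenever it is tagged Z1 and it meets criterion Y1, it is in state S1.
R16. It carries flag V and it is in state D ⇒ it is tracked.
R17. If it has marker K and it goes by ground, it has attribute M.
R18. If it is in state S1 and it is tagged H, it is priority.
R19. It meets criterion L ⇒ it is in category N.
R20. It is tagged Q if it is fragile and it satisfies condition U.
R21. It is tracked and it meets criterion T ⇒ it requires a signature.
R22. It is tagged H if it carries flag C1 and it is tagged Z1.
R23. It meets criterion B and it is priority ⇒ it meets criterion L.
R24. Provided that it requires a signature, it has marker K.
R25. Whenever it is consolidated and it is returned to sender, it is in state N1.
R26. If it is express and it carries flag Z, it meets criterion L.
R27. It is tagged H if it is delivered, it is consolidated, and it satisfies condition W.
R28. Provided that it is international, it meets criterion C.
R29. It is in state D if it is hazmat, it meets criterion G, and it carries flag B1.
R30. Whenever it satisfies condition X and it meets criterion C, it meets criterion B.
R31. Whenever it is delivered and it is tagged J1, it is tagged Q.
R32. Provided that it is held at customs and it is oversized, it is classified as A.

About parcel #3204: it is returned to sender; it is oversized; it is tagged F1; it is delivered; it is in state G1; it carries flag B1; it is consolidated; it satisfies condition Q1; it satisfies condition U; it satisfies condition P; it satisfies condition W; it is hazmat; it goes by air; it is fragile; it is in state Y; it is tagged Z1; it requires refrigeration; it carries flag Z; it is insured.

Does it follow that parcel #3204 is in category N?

No

Forward chaining from the given facts derives: carries flag V, carries flag J, meets criterion T, is routed via hub B, goes by ground, is tagged E, has marker U1, is in state S1, is tagged Q, is in state N1, is tagged H, is international, is priority, meets criterion C.
Rules concluding "it is in category N": R6 needs "it is in state S"; R19 needs "it meets criterion L" — none of these are established.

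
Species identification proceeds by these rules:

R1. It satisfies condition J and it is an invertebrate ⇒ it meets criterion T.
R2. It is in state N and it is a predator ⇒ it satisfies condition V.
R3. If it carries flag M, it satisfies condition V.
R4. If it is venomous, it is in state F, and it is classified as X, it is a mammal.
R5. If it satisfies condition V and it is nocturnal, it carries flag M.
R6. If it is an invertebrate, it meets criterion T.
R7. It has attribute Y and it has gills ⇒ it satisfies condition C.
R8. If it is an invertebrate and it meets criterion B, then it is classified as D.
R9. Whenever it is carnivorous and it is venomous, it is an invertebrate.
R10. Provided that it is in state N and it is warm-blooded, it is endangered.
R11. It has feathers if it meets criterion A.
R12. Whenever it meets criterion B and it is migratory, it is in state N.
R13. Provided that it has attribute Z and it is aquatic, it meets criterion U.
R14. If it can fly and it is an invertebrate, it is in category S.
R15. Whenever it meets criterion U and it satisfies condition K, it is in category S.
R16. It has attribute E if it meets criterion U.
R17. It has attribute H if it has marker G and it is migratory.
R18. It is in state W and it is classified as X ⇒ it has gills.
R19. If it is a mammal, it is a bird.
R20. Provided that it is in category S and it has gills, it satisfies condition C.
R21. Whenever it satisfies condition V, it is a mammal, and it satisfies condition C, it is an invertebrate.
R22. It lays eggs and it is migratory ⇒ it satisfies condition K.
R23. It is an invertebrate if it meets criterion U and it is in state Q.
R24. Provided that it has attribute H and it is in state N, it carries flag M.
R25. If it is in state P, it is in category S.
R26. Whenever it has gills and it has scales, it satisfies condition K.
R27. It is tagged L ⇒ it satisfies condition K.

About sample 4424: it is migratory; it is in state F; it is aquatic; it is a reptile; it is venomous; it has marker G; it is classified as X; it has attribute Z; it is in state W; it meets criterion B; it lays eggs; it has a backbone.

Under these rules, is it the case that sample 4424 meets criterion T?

Yes

By R4 (it is venomous, it is in state F, it is classified as X): it is a mammal.
By R12 (it meets criterion B, it is migratory): it is in state N.
By R13 (it has attribute Z, it is aquatic): it meets criterion U.
By R17 (it has marker G, it is migratory): it has attribute H.
By R18 (it is in state W, it is classified as X): it has gills.
By R22 (it lays eggs, it is migratory): it satisfies condition K.
By R24 (it has attribute H, it is in state N): it carries flag M.
By R3 (it carries flag M): it satisfies condition V.
By R15 (it meets criterion U, it satisfies condition K): it is in category S.
By R20 (it is in category S, it has gills): it satisfies condition C.
By R21 (it satisfies condition V, it is a mammal, it satisfies condition C): it is an invertebrate.
By R6 (it is an invertebrate): it meets criterion T.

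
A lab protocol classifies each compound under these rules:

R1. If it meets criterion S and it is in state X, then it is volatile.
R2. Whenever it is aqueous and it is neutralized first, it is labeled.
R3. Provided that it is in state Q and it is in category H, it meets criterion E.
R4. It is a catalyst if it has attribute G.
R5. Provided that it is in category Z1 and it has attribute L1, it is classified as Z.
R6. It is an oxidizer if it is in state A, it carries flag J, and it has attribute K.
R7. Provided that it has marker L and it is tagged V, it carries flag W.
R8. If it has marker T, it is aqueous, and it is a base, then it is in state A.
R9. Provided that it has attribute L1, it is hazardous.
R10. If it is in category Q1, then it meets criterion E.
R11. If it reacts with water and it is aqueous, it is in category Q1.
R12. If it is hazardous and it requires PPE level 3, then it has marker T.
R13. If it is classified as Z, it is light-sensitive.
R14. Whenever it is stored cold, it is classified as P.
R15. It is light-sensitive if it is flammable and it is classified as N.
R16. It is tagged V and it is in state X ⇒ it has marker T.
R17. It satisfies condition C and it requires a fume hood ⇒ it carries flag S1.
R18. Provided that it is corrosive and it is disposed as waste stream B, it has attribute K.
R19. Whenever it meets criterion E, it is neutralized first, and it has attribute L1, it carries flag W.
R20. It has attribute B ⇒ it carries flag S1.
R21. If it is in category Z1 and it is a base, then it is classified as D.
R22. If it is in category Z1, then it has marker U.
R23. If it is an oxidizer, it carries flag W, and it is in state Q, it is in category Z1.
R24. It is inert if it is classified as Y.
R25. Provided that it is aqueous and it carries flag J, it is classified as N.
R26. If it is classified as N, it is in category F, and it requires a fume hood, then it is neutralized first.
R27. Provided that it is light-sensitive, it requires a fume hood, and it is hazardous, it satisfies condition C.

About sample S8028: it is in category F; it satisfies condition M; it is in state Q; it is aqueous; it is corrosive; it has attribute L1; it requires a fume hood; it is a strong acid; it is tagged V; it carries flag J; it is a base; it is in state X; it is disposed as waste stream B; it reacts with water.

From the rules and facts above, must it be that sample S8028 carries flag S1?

By R9 (it has attribute L1): it is hazardous.
By R11 (it reacts with water, it is aqueous): it is in category Q1.
By R16 (it is tagged V, it is in state X): it has marker T.
By R18 (it is corrosive, it is disposed as waste stream B): it has attribute K.
By R25 (it is aqueous, it carries flag J): it is classified as N.
By R26 (it is classified as N, it is in category F, it requires a fume hood): it is neutralized first.
By R8 (it has marker T, it is aqueous, it is a base): it is in state A.
By R10 (it is in category Q1): it meets criterion E.
By R19 (it meets criterion E, it is neutralized first, it has attribute L1): it carries flag W.
By R6 (it is in state A, it carries flag J, it has attribute K): it is an oxidizer.
By R23 (it is an oxidizer, it carries flag W, it is in state Q): it is in category Z1.
By R5 (it is in category Z1, it has attribute L1): it is classified as Z.
By R13 (it is classified as Z): it is light-sensitive.
By R27 (it is light-sensitive, it requires a fume hood, it is hazardous): it satisfies condition C.
By R17 (it satisfies condition C, it requires a fume hood): it carries flag S1.

Yes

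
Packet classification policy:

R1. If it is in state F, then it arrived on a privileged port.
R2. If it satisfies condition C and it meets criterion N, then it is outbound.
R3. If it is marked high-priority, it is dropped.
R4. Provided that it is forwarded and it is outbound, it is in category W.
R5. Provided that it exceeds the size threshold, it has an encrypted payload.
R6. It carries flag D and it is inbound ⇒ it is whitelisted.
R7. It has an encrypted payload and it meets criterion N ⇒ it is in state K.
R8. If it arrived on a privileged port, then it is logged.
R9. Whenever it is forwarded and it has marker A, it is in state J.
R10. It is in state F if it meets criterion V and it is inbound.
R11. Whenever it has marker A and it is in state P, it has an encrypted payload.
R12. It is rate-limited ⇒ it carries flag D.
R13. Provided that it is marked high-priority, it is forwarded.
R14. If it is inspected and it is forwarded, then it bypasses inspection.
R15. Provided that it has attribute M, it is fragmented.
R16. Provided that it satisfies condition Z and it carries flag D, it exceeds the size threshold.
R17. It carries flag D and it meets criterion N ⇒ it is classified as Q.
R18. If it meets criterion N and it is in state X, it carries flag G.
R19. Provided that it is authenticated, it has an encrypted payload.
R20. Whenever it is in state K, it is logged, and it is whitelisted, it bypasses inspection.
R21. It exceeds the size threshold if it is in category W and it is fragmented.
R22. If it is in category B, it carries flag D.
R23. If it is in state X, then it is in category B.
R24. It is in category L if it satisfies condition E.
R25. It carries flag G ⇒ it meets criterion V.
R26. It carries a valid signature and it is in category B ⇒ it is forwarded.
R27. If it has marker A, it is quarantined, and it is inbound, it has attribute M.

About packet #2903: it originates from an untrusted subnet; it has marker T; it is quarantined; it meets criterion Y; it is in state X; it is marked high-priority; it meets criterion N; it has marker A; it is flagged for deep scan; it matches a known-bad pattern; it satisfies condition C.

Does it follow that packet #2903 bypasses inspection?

No

Forward chaining from the given facts derives: is outbound, is dropped, is forwarded, carries flag G, is in category B, meets criterion V, is in category W, is in state J, carries flag D, is classified as Q.
Rules concluding "it bypasses inspection": R14 needs "it is inspected"; R20 needs "it is in state K" — none of these are established.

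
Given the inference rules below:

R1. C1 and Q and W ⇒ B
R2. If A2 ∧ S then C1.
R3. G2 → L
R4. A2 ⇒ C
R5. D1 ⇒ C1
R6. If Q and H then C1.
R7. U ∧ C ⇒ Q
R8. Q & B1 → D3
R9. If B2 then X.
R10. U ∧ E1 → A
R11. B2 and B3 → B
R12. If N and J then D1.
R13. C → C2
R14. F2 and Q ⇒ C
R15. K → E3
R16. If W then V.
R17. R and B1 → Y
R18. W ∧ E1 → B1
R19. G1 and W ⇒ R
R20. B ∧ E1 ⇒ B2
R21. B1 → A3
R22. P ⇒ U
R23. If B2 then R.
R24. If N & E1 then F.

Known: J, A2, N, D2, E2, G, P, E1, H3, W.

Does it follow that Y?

C  (by R4: A2)
D1  (by R12: N, J)
B1  (by R18: W, E1)
U  (by R22: P)
C1  (by R5: D1)
Q  (by R7: U, C)
B  (by R1: C1, Q, W)
B2  (by R20: B, E1)
R  (by R23: B2)
Y  (by R17: R, B1)

Yes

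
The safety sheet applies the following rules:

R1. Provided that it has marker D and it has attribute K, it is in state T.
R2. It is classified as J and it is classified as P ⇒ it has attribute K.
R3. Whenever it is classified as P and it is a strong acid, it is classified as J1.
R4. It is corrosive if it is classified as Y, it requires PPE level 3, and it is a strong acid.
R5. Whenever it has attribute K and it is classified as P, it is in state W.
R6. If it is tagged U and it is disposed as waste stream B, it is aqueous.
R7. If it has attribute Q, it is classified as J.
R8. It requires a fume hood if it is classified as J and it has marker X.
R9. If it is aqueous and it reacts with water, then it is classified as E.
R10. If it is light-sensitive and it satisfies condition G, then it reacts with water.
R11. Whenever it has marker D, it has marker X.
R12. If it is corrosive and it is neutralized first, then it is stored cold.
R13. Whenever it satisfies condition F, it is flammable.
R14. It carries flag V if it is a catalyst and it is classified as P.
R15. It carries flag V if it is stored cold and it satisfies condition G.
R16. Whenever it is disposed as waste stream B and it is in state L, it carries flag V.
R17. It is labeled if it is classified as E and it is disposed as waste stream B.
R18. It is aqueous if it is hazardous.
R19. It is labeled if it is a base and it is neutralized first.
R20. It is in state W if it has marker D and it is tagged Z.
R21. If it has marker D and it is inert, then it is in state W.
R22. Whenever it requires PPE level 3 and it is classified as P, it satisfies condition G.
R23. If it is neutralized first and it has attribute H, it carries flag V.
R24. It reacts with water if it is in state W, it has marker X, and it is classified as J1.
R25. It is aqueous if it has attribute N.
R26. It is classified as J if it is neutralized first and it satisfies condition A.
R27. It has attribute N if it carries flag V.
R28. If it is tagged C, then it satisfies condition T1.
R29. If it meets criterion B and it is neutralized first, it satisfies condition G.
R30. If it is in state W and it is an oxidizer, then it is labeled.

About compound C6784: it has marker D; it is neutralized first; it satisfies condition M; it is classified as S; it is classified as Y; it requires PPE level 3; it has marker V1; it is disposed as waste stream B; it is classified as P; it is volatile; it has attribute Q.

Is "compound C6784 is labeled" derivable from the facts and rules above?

No

Forward chaining from the given facts derives: is classified as J, has marker X, satisfies condition G, has attribute K, is in state W, requires a fume hood, is in state T.
Rules concluding "it is labeled": R17 needs "it is classified as E"; R19 needs "it is a base"; R30 needs "it is an oxidizer" — none of these are established.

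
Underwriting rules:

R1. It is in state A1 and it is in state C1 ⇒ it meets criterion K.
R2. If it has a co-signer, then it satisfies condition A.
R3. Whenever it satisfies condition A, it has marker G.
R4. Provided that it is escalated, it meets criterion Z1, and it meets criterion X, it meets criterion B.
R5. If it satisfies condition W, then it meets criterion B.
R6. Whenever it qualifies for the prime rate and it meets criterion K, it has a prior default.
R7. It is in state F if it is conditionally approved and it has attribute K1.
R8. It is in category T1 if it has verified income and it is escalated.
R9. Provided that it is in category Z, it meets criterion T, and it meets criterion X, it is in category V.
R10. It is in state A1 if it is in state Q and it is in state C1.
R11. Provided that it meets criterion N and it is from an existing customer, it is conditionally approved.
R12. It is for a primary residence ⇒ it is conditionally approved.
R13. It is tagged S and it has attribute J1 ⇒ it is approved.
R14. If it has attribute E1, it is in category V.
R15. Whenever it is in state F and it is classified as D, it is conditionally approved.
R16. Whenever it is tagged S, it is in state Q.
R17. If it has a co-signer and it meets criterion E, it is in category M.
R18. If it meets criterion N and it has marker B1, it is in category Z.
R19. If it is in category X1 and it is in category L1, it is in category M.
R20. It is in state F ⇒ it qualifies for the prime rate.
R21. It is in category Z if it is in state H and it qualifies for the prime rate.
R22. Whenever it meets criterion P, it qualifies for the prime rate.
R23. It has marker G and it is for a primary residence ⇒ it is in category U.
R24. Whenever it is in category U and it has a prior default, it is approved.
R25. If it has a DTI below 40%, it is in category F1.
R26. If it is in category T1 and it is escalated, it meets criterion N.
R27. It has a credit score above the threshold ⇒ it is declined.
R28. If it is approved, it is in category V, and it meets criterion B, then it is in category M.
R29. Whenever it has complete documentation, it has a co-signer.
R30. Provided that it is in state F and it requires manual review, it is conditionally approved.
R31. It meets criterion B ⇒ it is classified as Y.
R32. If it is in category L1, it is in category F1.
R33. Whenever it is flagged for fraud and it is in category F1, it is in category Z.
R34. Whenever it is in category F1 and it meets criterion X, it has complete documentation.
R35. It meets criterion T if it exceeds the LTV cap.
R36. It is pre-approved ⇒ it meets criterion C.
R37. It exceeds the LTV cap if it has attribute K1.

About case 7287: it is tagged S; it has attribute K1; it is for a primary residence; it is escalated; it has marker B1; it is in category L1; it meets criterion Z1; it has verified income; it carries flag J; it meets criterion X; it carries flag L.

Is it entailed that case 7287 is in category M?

No

Forward chaining from the given facts derives: meets criterion B, is in category T1, is conditionally approved, is in state Q, meets criterion N, is classified as Y, is in category F1, has complete documentation, exceeds the LTV cap, is in state F, is in category Z, qualifies for the prime rate, has a co-signer, meets criterion T, satisfies condition A, has marker G, is in category V, is in category U.
Rules concluding "it is in category M": R17 needs "it meets criterion E"; R19 needs "it is in category X1"; R28 needs "it is approved" — none of these are established.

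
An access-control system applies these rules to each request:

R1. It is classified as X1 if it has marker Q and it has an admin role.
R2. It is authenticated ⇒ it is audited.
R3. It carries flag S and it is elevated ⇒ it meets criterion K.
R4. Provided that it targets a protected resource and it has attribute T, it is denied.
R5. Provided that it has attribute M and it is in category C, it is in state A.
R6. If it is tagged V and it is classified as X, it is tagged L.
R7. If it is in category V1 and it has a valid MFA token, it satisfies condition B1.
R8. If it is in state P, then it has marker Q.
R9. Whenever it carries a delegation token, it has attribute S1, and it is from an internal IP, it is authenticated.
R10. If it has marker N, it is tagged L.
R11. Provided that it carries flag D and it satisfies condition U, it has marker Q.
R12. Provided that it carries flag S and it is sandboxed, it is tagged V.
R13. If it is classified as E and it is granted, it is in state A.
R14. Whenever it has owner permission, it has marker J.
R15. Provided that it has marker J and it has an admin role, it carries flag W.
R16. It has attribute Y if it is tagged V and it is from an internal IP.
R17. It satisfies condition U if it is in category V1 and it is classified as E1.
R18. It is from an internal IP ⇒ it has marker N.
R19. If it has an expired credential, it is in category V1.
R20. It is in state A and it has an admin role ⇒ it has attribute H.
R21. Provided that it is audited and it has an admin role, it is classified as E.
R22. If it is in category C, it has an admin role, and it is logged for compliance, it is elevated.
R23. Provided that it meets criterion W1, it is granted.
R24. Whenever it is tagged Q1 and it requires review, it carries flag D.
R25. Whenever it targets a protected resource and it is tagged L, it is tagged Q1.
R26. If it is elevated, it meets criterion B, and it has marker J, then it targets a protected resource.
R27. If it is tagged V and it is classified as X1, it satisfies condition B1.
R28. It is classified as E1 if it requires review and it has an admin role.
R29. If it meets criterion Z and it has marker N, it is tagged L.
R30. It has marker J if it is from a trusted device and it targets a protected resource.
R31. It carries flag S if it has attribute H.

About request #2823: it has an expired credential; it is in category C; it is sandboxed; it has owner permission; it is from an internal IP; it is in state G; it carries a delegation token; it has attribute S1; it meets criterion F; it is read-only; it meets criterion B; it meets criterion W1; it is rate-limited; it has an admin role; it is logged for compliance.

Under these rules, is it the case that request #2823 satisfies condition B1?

Forward chaining from the given facts derives: is authenticated, has marker J, carries flag W, has marker N, is in category V1, is elevated, is granted, targets a protected resource, is audited, is tagged L, is classified as E, is tagged Q1, is in state A, has attribute H, carries flag S, meets criterion K, is tagged V, has attribute Y.
Rules concluding "it satisfies condition B1": R7 needs "it has a valid MFA token"; R27 needs "it is classified as X1" — none of these are established.

No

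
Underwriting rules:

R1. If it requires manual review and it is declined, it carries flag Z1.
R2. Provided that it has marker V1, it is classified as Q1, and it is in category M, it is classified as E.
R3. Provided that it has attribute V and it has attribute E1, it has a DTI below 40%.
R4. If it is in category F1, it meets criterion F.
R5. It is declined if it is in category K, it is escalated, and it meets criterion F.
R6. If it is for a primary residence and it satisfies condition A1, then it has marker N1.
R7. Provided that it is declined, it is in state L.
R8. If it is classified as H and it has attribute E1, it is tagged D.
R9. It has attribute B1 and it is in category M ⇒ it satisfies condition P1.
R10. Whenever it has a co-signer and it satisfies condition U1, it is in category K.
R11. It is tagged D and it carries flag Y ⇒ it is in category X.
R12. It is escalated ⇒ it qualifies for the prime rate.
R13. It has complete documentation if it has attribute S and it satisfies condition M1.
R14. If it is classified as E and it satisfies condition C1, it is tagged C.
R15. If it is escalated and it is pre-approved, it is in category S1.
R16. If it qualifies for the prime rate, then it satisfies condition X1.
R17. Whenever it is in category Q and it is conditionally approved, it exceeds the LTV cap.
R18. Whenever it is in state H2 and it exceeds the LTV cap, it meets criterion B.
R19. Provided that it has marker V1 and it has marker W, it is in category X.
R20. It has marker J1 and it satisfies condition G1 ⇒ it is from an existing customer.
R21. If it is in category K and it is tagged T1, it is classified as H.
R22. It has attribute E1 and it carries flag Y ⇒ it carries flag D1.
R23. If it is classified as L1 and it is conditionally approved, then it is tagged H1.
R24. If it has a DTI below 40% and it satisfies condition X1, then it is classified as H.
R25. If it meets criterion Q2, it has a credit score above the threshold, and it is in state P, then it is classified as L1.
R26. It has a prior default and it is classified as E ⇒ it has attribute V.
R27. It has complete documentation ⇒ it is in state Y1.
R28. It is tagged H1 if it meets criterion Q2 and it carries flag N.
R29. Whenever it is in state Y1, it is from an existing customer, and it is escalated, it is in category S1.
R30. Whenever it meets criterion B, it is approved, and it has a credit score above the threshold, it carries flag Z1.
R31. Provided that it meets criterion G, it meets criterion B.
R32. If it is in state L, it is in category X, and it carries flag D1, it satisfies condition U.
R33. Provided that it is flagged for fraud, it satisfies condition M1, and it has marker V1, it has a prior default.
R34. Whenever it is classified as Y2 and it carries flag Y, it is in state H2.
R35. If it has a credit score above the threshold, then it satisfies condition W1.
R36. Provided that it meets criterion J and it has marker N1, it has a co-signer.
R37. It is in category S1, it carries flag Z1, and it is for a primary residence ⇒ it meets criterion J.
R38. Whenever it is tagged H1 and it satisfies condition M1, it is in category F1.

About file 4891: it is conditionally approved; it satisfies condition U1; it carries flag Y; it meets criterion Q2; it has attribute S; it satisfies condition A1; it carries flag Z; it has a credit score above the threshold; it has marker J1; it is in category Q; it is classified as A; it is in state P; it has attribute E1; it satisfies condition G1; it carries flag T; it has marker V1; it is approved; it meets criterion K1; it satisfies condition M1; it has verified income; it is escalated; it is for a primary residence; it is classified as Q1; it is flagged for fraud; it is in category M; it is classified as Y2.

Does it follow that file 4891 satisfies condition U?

Yes

By R2 (it has marker V1, it is classified as Q1, it is in category M): it is classified as E.
By R6 (it is for a primary residence, it satisfies condition A1): it has marker N1.
By R12 (it is escalated): it qualifies for the prime rate.
By R13 (it has attribute S, it satisfies condition M1): it has complete documentation.
By R16 (it qualifies for the prime rate): it satisfies condition X1.
By R17 (it is in category Q, it is conditionally approved): it exceeds the LTV cap.
By R20 (it has marker J1, it satisfies condition G1): it is from an existing customer.
By R22 (it has attribute E1, it carries flag Y): it carries flag D1.
By R25 (it meets criterion Q2, it has a credit score above the threshold, it is in state P): it is classified as L1.
By R27 (it has complete documentation): it is in state Y1.
By R29 (it is in state Y1, it is from an existing customer, it is escalated): it is in category S1.
By R33 (it is flagged for fraud, it satisfies condition M1, it has marker V1): it has a prior default.
By R34 (it is classified as Y2, it carries flag Y): it is in state H2.
By R18 (it is in state H2, it exceeds the LTV cap): it meets criterion B.
By R23 (it is classified as L1, it is conditionally approved): it is tagged H1.
By R26 (it has a prior default, it is classified as E): it has attribute V.
By R30 (it meets criterion B, it is approved, it has a credit score above the threshold): it carries flag Z1.
By R37 (it is in category S1, it carries flag Z1, it is for a primary residence): it meets criterion J.
By R38 (it is tagged H1, it satisfies condition M1): it is in category F1.
By R3 (it has attribute V, it has attribute E1): it has a DTI below 40%.
By R4 (it is in category F1): it meets criterion F.
By R24 (it has a DTI below 40%, it satisfies condition X1): it is classified as H.
By R36 (it meets criterion J, it has marker N1): it has a co-signer.
By R8 (it is classified as H, it has attribute E1): it is tagged D.
By R10 (it has a co-signer, it satisfies condition U1): it is in category K.
By R11 (it is tagged D, it carries flag Y): it is in category X.
By R5 (it is in category K, it is escalated, it meets criterion F): it is declined.
By R7 (it is declined): it is in state L.
By R32 (it is in state L, it is in category X, it carries flag D1): it satisfies condition U.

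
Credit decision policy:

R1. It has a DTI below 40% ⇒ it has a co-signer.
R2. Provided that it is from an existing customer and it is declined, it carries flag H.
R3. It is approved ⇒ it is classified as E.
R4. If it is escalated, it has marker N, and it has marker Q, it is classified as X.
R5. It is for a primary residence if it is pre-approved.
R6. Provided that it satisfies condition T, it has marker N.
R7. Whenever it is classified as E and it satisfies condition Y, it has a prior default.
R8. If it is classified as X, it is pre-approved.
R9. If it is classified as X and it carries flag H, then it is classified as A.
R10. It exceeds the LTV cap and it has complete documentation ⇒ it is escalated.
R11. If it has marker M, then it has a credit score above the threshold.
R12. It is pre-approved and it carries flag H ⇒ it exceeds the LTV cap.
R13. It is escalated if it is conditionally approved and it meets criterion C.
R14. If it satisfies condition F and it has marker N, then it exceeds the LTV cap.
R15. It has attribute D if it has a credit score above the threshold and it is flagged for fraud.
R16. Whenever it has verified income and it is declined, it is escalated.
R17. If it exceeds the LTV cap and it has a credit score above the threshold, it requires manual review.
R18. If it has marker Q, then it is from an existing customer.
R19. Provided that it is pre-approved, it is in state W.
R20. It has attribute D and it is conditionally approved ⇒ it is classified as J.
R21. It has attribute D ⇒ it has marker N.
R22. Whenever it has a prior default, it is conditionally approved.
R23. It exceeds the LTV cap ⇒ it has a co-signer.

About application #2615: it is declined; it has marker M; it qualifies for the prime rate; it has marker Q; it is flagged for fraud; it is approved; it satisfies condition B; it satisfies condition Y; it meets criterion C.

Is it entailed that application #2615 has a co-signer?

By R3 (it is approved): it is classified as E.
By R7 (it is classified as E, it satisfies condition Y): it has a prior default.
By R11 (it has marker M): it has a credit score above the threshold.
By R15 (it has a credit score above the threshold, it is flagged for fraud): it has attribute D.
By R18 (it has marker Q): it is from an existing customer.
By R21 (it has attribute D): it has marker N.
By R22 (it has a prior default): it is conditionally approved.
By R2 (it is from an existing customer, it is declined): it carries flag H.
By R13 (it is conditionally approved, it meets criterion C): it is escalated.
By R4 (it is escalated, it has marker N, it has marker Q): it is classified as X.
By R8 (it is classified as X): it is pre-approved.
By R12 (it is pre-approved, it carries flag H): it exceeds the LTV cap.
By R23 (it exceeds the LTV cap): it has a co-signer.

Yes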